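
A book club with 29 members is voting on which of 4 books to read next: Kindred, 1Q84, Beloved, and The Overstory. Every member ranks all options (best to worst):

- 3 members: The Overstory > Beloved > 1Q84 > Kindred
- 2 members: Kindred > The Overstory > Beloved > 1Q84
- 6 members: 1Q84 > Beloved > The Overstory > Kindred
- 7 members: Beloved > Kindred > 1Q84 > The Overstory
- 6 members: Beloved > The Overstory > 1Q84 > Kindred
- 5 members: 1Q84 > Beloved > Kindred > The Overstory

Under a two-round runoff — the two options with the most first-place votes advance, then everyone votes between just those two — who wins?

Round 1 first-place votes: Kindred 2, 1Q84 11, Beloved 13, The Overstory 3.
Beloved and 1Q84 advance.
Runoff: Beloved is preferred to 1Q84 by 18 voters; 1Q84 by 11.
Beloved wins the runoff.

Beloved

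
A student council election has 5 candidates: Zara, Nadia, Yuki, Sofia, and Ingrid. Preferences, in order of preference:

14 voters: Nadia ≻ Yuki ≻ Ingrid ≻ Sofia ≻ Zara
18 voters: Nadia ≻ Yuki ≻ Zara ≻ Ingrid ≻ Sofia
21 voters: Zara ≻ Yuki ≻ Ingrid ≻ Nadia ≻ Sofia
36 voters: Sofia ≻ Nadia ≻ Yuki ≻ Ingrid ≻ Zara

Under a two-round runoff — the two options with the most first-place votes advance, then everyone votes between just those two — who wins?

Round 1 first-place votes: Zara 21, Nadia 32, Yuki 0, Sofia 36, Ingrid 0.
Sofia and Nadia advance.
Runoff: Sofia is preferred to Nadia by 36 voters; Nadia by 53.
Nadia wins the runoff.

Nadia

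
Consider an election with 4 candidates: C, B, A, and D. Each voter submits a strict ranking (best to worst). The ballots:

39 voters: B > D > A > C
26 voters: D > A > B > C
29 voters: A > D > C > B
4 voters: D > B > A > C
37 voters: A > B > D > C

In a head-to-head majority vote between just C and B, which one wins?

B

Voters preferring C to B: 29; preferring B to C: 106.
B wins the head-to-head.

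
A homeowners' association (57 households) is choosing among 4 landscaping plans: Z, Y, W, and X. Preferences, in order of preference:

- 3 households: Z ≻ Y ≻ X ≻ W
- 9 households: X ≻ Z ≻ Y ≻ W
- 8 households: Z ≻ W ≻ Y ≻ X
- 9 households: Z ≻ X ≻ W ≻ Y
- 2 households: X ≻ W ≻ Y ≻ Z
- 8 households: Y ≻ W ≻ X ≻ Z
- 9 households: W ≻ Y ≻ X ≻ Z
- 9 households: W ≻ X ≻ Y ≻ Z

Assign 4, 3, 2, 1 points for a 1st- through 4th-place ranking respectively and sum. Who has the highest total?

W

Z: 3·4 + 9·3 + 8·4 + 9·4 + 2·1 + 8·1 + 9·1 + 9·1 = 135
Y: 3·3 + 9·2 + 8·2 + 9·1 + 2·2 + 8·4 + 9·3 + 9·2 = 133
W: 3·1 + 9·1 + 8·3 + 9·2 + 2·3 + 8·3 + 9·4 + 9·4 = 156
X: 3·2 + 9·4 + 8·1 + 9·3 + 2·4 + 8·2 + 9·2 + 9·3 = 146
W has the highest Borda score (156).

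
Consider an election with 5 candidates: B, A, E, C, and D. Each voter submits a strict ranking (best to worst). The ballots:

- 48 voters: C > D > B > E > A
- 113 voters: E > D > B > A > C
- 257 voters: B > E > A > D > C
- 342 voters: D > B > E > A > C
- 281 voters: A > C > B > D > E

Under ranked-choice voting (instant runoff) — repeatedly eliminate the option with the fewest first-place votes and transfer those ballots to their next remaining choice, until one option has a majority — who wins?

A

Round 1: B 257, A 281, E 113, C 48, D 342. Eliminate C.
Round 2: B 257, A 281, E 113, D 390. Eliminate E.
Round 3: B 257, A 281, D 503. Eliminate B.
Round 4: A 538, D 503. A has a majority.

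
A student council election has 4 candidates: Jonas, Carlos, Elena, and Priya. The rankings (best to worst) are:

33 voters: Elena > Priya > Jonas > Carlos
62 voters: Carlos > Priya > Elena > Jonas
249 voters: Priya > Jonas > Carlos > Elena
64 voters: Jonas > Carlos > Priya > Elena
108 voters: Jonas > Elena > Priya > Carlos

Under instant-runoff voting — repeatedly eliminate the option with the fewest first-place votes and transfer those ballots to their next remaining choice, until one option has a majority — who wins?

Priya

Round 1: Jonas 172, Carlos 62, Elena 33, Priya 249. Eliminate Elena.
Round 2: Jonas 172, Carlos 62, Priya 282. Priya has a majority.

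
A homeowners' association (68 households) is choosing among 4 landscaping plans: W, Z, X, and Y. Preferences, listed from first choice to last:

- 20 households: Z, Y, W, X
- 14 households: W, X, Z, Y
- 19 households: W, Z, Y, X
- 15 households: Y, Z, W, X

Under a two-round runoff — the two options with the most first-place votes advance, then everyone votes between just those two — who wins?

Z

Round 1 first-place votes: W 33, Z 20, X 0, Y 15.
W and Z advance.
Runoff: W is preferred to Z by 33 voters; Z by 35.
Z wins the runoff.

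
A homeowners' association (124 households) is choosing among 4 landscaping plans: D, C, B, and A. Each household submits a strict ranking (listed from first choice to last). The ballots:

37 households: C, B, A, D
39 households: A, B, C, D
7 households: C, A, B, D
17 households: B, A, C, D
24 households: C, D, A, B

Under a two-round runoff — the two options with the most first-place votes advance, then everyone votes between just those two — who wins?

C

Round 1 first-place votes: D 0, C 68, B 17, A 39.
C and A advance.
Runoff: C is preferred to A by 68 voters; A by 56.
C wins the runoff.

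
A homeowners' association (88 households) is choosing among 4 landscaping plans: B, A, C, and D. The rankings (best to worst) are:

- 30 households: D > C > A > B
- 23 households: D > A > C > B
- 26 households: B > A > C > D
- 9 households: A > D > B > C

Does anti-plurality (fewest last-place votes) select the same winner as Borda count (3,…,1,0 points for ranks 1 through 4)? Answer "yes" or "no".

Anti-plurality — last-place votes: B 53, A 0, C 9, D 26. Winner: A.
Borda — scores: B 87, A 155, C 109, D 177. Winner: D.
The two methods disagree.

no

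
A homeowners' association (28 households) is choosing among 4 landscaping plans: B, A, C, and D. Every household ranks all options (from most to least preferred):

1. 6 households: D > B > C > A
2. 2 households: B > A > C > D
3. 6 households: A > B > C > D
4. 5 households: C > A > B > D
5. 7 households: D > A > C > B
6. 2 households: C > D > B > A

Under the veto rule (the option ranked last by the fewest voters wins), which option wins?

Last-place votes: B 7, A 8, C 0, D 13.
C is ranked last by the fewest voters, so C wins.

C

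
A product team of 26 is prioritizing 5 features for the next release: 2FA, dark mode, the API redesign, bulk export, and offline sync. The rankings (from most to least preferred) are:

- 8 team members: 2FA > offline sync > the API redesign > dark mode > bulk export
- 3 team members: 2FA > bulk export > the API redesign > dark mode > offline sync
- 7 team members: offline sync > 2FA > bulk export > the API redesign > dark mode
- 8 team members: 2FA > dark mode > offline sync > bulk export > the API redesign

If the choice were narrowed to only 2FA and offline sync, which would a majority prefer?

2FA

Voters preferring 2FA to offline sync: 19; preferring offline sync to 2FA: 7.
2FA wins the head-to-head.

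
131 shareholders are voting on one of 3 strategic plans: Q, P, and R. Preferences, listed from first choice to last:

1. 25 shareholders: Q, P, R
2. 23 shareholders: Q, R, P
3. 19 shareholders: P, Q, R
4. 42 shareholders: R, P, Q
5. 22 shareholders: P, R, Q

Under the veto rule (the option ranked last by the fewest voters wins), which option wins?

Last-place votes: Q 64, P 23, R 44.
P is ranked last by the fewest voters, so P wins.

P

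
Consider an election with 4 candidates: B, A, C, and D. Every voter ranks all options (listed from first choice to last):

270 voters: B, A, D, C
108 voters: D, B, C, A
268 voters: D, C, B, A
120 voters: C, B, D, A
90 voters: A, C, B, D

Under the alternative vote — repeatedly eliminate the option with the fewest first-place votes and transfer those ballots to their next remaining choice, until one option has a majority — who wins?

B

Round 1: B 270, A 90, C 120, D 376. Eliminate A.
Round 2: B 270, C 210, D 376. Eliminate C.
Round 3: B 480, D 376. B has a majority.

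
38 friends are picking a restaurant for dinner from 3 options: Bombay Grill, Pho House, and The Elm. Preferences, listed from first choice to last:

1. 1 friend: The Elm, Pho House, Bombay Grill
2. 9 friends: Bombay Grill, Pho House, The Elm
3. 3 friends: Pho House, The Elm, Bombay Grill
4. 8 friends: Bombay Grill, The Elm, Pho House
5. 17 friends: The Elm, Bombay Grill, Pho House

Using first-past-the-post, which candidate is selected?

First-place votes: Bombay Grill 17, Pho House 3, The Elm 18.
The Elm has the most first-place votes.

The Elm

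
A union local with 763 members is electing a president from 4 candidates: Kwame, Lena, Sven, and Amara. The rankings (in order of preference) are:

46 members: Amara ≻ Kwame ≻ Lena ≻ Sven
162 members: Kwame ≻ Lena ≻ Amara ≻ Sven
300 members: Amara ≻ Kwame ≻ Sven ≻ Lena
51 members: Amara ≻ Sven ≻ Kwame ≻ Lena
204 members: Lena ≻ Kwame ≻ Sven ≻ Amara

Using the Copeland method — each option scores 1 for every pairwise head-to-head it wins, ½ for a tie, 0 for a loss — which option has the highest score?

Amara

Kwame: beats Lena and Sven; loses to Amara → score 2.
Lena: beats Sven; loses to Kwame and Amara → score 1.
Sven: loses to Kwame, Lena, and Amara → score 0.
Amara: beats Kwame, Lena, and Sven → score 3.
Amara has the best pairwise record.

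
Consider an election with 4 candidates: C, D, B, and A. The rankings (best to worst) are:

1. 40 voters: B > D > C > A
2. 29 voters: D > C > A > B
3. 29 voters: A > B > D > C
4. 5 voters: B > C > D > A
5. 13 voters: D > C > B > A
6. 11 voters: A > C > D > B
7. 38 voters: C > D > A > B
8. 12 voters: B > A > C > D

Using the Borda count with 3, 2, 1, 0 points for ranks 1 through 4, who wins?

D

C: 40·1 + 29·2 + 29·0 + 5·2 + 13·2 + 11·2 + 38·3 + 12·1 = 282
D: 40·2 + 29·3 + 29·1 + 5·1 + 13·3 + 11·1 + 38·2 + 12·0 = 327
B: 40·3 + 29·0 + 29·2 + 5·3 + 13·1 + 11·0 + 38·0 + 12·3 = 242
A: 40·0 + 29·1 + 29·3 + 5·0 + 13·0 + 11·3 + 38·1 + 12·2 = 211
D has the highest Borda score (327).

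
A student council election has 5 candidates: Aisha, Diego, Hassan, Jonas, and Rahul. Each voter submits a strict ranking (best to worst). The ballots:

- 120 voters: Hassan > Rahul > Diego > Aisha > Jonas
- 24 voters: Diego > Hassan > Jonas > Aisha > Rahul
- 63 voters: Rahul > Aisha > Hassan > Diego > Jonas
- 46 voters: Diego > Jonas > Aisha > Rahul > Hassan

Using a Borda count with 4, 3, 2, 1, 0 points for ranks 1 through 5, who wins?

Aisha: 120·1 + 24·1 + 63·3 + 46·2 = 425
Diego: 120·2 + 24·4 + 63·1 + 46·4 = 583
Hassan: 120·4 + 24·3 + 63·2 + 46·0 = 678
Jonas: 120·0 + 24·2 + 63·0 + 46·3 = 186
Rahul: 120·3 + 24·0 + 63·4 + 46·1 = 658
Hassan has the highest Borda score (678).

Hassan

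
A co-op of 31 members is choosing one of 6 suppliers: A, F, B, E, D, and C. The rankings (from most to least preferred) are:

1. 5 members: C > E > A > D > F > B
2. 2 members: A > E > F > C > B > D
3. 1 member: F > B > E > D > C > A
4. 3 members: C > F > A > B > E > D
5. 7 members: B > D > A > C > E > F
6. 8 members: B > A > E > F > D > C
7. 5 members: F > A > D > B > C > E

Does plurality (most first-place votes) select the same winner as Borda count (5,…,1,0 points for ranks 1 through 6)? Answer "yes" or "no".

Plurality — first-place votes: A 2, F 6, B 15, E 0, D 0, C 8. Winner: B.
Borda — scores: A 107, F 69, B 97, E 65, D 63, C 64. Winner: A.
The two methods disagree.

no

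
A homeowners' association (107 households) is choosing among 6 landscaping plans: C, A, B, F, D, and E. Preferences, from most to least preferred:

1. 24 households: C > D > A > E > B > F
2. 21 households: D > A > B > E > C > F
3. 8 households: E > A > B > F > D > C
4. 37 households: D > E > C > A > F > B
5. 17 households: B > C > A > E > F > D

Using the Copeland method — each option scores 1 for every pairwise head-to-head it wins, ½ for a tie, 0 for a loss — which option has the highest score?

C: beats A, B, and F; loses to D and E → score 3.
A: beats B, F, and E; loses to C and D → score 3.
B: beats F; loses to C, A, D, and E → score 1.
F: loses to C, A, B, D, and E → score 0.
D: beats C, A, B, F, and E → score 5.
E: beats C, B, and F; loses to A and D → score 3.
D has the best pairwise record.

D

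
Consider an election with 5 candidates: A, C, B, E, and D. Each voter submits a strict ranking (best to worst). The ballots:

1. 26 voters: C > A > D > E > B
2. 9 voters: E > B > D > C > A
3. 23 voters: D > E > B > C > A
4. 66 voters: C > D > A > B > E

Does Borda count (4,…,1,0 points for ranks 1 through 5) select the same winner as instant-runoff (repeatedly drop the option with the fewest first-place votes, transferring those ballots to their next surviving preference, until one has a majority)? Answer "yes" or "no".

Borda — scores: A 210, C 400, B 139, E 131, D 360. Winner: C.
Instant-runoff — R1 A 0, C 92, B 0, E 9, D 23 (C winner). Winner: C.
The two methods agree.

yes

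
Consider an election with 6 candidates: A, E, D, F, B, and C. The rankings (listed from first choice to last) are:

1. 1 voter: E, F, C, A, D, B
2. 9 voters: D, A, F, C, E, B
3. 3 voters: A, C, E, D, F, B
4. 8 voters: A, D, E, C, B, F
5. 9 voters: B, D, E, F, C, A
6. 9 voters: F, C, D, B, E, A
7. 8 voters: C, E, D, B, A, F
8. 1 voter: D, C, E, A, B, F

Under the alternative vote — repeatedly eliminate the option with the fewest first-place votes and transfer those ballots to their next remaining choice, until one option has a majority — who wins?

Round 1: A 11, E 1, D 10, F 9, B 9, C 8. Eliminate E.
Round 2: A 11, D 10, F 10, B 9, C 8. Eliminate C.
Round 3: A 11, D 18, F 10, B 9. Eliminate B.
Round 4: A 11, D 27, F 10. D has a majority.

D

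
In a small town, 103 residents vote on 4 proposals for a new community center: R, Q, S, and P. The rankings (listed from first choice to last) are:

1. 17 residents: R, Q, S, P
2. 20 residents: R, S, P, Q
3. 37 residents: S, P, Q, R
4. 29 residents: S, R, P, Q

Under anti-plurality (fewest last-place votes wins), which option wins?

Last-place votes: R 37, Q 49, S 0, P 17.
S is ranked last by the fewest voters, so S wins.

S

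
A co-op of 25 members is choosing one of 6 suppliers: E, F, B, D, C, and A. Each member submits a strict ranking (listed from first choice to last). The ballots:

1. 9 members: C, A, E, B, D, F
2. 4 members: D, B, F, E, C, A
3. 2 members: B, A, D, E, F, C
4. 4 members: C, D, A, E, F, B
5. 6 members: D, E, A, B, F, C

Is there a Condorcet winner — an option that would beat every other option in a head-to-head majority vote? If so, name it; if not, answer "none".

C

C vs E: 13–12 for C.
C vs F: 13–12 for C.
C vs B: 13–12 for C.
C vs D: 13–12 for C.
C vs A: 17–8 for C.
C beats every other option head-to-head.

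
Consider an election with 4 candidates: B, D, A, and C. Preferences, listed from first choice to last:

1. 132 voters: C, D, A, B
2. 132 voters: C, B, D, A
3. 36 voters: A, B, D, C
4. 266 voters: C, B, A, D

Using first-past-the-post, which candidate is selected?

C

First-place votes: B 0, D 0, A 36, C 530.
C has the most first-place votes.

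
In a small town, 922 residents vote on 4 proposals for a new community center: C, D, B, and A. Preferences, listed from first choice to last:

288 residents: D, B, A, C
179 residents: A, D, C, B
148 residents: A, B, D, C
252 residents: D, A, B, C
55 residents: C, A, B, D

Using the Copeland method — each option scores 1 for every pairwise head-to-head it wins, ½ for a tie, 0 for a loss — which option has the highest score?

D

C: loses to D, B, and A → score 0.
D: beats C, B, and A → score 3.
B: beats C; loses to D and A → score 1.
A: beats C and B; loses to D → score 2.
D has the best pairwise record.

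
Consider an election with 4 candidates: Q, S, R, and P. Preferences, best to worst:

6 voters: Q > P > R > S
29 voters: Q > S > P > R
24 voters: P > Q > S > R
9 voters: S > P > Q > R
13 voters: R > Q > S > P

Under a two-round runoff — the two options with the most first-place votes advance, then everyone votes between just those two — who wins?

Round 1 first-place votes: Q 35, S 9, R 13, P 24.
Q and P advance.
Runoff: Q is preferred to P by 48 voters; P by 33.
Q wins the runoff.

Q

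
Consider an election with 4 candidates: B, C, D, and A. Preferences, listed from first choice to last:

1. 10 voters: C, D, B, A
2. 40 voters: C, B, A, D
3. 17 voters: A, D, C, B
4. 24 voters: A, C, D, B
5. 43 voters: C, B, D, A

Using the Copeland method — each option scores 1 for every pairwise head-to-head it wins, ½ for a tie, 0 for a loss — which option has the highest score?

B: beats D and A; loses to C → score 2.
C: beats B, D, and A → score 3.
D: loses to B, C, and A → score 0.
A: beats D; loses to B and C → score 1.
C has the best pairwise record.

C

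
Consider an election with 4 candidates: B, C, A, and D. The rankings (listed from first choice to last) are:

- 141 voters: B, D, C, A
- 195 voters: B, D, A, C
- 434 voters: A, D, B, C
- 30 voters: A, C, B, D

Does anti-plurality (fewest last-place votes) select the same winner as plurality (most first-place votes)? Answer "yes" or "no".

Anti-plurality — last-place votes: B 0, C 629, A 141, D 30. Winner: B.
Plurality — first-place votes: B 336, C 0, A 464, D 0. Winner: A.
The two methods disagree.

no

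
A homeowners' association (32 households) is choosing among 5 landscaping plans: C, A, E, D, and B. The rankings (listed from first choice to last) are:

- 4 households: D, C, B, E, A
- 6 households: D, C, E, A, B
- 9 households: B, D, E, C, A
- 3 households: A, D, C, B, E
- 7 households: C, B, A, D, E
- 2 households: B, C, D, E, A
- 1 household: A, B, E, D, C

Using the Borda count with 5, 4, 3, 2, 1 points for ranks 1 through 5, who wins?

C: 4·4 + 6·4 + 9·2 + 3·3 + 7·5 + 2·4 + 1·1 = 111
A: 4·1 + 6·2 + 9·1 + 3·5 + 7·3 + 2·1 + 1·5 = 68
E: 4·2 + 6·3 + 9·3 + 3·1 + 7·1 + 2·2 + 1·3 = 70
D: 4·5 + 6·5 + 9·4 + 3·4 + 7·2 + 2·3 + 1·2 = 120
B: 4·3 + 6·1 + 9·5 + 3·2 + 7·4 + 2·5 + 1·4 = 111
D has the highest Borda score (120).

D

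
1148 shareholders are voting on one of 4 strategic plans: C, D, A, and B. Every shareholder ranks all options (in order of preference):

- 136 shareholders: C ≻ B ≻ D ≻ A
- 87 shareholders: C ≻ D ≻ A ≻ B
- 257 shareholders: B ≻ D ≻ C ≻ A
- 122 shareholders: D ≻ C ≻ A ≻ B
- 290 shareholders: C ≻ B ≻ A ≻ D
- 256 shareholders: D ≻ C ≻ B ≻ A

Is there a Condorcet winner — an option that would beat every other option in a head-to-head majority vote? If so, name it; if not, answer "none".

Checking pairwise contests:
D beats C 635–513.
B beats D 683–465.
C beats A 1148–0.
C beats B 891–257.
Every option loses at least one head-to-head, so there is no Condorcet winner.

none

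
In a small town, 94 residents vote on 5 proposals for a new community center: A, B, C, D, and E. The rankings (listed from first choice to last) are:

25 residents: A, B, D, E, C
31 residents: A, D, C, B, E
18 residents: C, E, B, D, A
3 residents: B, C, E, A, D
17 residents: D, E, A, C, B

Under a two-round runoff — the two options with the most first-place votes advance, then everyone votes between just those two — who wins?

A

Round 1 first-place votes: A 56, B 3, C 18, D 17, E 0.
A and C advance.
Runoff: A is preferred to C by 73 voters; C by 21.
A wins the runoff.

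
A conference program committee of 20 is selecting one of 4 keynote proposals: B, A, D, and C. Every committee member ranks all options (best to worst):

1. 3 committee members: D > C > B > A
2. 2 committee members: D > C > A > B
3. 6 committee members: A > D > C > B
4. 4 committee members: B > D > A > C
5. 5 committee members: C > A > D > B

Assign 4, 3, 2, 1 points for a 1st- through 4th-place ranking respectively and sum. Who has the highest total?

D

B: 3·2 + 2·1 + 6·1 + 4·4 + 5·1 = 35
A: 3·1 + 2·2 + 6·4 + 4·2 + 5·3 = 54
D: 3·4 + 2·4 + 6·3 + 4·3 + 5·2 = 60
C: 3·3 + 2·3 + 6·2 + 4·1 + 5·4 = 51
D has the highest Borda score (60).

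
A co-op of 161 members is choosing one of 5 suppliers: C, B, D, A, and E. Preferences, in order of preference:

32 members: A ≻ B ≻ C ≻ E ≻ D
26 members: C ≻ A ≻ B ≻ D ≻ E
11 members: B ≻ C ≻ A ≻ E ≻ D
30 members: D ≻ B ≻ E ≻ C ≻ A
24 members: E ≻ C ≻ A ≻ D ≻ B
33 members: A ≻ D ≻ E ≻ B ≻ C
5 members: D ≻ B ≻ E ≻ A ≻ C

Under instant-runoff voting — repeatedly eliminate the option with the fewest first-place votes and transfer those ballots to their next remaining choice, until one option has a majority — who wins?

Round 1: C 26, B 11, D 35, A 65, E 24. Eliminate B.
Round 2: C 37, D 35, A 65, E 24. Eliminate E.
Round 3: C 61, D 35, A 65. Eliminate D.
Round 4: C 91, A 70. C has a majority.

C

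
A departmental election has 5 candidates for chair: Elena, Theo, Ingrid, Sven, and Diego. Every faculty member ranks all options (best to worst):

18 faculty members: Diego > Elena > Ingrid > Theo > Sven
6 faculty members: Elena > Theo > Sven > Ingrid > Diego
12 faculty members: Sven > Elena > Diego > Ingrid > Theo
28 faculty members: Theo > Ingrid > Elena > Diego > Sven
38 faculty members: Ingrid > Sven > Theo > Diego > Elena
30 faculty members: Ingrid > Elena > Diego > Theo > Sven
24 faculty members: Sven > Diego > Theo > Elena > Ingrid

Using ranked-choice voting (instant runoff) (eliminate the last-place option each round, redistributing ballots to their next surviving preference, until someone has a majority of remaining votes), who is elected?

Ingrid

Round 1: Elena 6, Theo 28, Ingrid 68, Sven 36, Diego 18. Eliminate Elena.
Round 2: Theo 34, Ingrid 68, Sven 36, Diego 18. Eliminate Diego.
Round 3: Theo 34, Ingrid 86, Sven 36. Ingrid has a majority.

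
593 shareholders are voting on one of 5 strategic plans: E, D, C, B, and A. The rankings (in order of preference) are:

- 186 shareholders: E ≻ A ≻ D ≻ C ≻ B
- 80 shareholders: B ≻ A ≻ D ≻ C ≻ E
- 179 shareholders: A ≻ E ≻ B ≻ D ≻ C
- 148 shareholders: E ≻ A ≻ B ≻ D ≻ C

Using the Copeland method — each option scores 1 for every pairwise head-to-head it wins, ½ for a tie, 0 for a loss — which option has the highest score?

E

E: beats D, C, B, and A → score 4.
D: beats C; loses to E, B, and A → score 1.
C: loses to E, D, B, and A → score 0.
B: beats D and C; loses to E and A → score 2.
A: beats D, C, and B; loses to E → score 3.
E has the best pairwise record.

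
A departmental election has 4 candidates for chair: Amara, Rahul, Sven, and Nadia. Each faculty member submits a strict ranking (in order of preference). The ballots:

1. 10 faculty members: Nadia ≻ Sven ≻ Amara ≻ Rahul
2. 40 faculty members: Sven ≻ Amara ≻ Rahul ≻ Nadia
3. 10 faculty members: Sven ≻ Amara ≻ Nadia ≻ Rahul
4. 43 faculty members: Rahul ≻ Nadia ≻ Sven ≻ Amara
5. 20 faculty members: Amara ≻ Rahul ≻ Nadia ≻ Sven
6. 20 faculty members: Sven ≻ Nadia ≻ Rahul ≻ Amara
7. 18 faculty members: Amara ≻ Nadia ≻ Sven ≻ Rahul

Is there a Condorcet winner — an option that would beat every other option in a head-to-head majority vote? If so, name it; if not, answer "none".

Checking pairwise contests:
Sven beats Amara 123–38.
Amara beats Rahul 98–63.
Nadia beats Sven 91–70.
Amara beats Nadia 88–73.
Every option loses at least one head-to-head, so there is no Condorcet winner.

none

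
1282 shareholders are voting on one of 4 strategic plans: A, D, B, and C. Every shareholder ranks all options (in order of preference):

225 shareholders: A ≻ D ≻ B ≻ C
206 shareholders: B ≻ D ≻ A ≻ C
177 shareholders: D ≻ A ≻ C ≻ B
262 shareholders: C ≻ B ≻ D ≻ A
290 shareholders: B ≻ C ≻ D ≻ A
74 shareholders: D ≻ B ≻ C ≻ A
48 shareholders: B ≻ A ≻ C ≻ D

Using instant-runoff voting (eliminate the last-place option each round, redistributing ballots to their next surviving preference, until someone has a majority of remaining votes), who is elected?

Round 1: A 225, D 251, B 544, C 262. Eliminate A.
Round 2: D 476, B 544, C 262. Eliminate C.
Round 3: D 476, B 806. B has a majority.

B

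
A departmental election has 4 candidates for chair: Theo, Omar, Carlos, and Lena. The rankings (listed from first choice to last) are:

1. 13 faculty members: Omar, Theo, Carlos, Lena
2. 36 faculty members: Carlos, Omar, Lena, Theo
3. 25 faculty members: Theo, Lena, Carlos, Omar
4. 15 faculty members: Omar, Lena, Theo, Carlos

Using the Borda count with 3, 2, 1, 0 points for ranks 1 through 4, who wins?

Theo: 13·2 + 36·0 + 25·3 + 15·1 = 116
Omar: 13·3 + 36·2 + 25·0 + 15·3 = 156
Carlos: 13·1 + 36·3 + 25·1 + 15·0 = 146
Lena: 13·0 + 36·1 + 25·2 + 15·2 = 116
Omar has the highest Borda score (156).

Omar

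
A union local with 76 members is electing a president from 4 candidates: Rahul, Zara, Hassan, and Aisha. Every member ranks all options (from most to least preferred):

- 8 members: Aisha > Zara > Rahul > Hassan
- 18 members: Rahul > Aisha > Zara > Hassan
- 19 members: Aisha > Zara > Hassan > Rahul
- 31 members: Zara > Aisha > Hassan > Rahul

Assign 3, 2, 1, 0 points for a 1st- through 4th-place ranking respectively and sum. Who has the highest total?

Rahul: 8·1 + 18·3 + 19·0 + 31·0 = 62
Zara: 8·2 + 18·1 + 19·2 + 31·3 = 165
Hassan: 8·0 + 18·0 + 19·1 + 31·1 = 50
Aisha: 8·3 + 18·2 + 19·3 + 31·2 = 179
Aisha has the highest Borda score (179).

Aisha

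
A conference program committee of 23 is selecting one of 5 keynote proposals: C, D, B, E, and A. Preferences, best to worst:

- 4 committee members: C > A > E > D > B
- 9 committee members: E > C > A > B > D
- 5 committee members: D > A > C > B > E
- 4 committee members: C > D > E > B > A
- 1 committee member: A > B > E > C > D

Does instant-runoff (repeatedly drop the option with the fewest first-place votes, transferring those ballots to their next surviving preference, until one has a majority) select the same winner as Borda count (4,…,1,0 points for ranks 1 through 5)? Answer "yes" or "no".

yes

Instant-runoff — R1 C 8, D 5, B 0, E 9, A 1 (B out); R2 C 8, D 5, E 9, A 1 (A out); R3 C 8, D 5, E 10 (D out); R4 C 13, E 10 (C winner). Winner: C.
Borda — scores: C 70, D 36, B 21, E 54, A 49. Winner: C.
The two methods agree.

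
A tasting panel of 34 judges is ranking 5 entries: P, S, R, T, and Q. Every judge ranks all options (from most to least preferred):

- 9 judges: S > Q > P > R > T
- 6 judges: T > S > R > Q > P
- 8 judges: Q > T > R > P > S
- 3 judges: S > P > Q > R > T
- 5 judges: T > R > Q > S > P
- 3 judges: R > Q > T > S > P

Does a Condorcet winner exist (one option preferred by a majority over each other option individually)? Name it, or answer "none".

none

Checking pairwise contests:
S beats P 26–8.
T beats S 22–12.
S beats R 18–16.
Q beats T 23–11.
S beats Q 18–16.
Every option loses at least one head-to-head, so there is no Condorcet winner.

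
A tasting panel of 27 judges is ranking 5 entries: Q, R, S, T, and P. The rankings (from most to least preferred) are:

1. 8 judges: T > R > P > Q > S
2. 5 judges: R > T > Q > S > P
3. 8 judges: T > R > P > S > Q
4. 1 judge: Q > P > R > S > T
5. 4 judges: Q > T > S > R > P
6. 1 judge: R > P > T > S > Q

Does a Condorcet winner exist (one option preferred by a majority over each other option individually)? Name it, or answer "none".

T vs Q: 22–5 for T.
T vs R: 20–7 for T.
T vs S: 26–1 for T.
T vs P: 25–2 for T.
T beats every other option head-to-head.

T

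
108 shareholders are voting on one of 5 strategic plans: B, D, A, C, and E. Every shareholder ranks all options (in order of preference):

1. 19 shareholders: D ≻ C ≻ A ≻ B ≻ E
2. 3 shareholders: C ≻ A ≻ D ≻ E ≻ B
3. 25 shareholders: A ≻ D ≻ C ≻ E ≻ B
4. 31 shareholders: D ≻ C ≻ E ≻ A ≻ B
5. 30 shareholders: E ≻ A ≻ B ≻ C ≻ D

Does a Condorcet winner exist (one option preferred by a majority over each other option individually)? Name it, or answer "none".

Checking pairwise contests:
D beats B 78–30.
A beats D 58–50.
E beats A 61–47.
D beats C 75–33.
D beats E 78–30.
Every option loses at least one head-to-head, so there is no Condorcet winner.

none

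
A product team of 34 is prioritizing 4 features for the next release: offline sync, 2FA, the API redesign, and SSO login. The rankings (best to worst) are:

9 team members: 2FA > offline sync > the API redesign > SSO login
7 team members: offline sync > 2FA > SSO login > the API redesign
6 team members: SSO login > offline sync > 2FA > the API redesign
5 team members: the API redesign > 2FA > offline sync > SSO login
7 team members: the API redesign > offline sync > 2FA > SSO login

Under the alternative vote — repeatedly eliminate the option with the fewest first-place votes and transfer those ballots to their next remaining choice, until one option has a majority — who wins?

Round 1: offline sync 7, 2FA 9, the API redesign 12, SSO login 6. Eliminate SSO login.
Round 2: offline sync 13, 2FA 9, the API redesign 12. Eliminate 2FA.
Round 3: offline sync 22, the API redesign 12. Offline sync has a majority.

offline sync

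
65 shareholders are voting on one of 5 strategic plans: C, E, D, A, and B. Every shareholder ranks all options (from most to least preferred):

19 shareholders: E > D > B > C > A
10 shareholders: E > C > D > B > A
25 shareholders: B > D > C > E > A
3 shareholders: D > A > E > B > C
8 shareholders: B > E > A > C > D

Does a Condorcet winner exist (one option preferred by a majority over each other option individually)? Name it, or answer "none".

B

B vs C: 55–10 for B.
B vs E: 33–32 for B.
B vs D: 33–32 for B.
B vs A: 62–3 for B.
B beats every other option head-to-head.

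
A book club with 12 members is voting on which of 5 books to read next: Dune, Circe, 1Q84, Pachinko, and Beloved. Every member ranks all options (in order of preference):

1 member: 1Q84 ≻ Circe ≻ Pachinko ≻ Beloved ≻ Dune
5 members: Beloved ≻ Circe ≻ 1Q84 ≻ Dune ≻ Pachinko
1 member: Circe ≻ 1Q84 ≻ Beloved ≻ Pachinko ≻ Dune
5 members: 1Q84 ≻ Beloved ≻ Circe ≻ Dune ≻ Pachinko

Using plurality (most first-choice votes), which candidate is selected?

1Q84

First-place votes: Dune 0, Circe 1, 1Q84 6, Pachinko 0, Beloved 5.
1Q84 has the most first-place votes.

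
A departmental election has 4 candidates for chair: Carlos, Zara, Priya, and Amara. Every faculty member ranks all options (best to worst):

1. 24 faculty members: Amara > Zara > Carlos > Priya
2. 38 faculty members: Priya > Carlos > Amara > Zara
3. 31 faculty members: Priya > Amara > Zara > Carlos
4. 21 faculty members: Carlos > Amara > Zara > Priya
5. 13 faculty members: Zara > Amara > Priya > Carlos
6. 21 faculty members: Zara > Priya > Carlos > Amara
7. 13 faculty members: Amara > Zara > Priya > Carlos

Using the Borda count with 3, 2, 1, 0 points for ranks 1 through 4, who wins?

Carlos: 24·1 + 38·2 + 31·0 + 21·3 + 13·0 + 21·1 + 13·0 = 184
Zara: 24·2 + 38·0 + 31·1 + 21·1 + 13·3 + 21·3 + 13·2 = 228
Priya: 24·0 + 38·3 + 31·3 + 21·0 + 13·1 + 21·2 + 13·1 = 275
Amara: 24·3 + 38·1 + 31·2 + 21·2 + 13·2 + 21·0 + 13·3 = 279
Amara has the highest Borda score (279).

Amara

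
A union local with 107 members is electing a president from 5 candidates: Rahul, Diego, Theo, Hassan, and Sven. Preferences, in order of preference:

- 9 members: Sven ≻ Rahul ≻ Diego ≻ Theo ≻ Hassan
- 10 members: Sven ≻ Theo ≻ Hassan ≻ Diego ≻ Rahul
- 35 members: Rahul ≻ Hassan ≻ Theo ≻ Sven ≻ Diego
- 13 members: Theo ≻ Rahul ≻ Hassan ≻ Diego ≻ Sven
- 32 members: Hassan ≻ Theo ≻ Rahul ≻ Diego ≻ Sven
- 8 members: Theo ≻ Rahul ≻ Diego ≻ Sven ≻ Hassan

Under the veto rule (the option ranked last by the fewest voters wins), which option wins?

Theo

Last-place votes: Rahul 10, Diego 35, Theo 0, Hassan 17, Sven 45.
Theo is ranked last by the fewest voters, so Theo wins.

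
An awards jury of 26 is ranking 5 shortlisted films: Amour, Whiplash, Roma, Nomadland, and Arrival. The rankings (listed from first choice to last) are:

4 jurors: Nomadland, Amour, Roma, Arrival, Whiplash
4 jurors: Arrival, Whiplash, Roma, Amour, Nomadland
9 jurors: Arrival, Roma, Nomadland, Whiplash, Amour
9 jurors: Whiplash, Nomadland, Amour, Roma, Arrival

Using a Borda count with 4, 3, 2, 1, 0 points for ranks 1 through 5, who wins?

Nomadland

Amour: 4·3 + 4·1 + 9·0 + 9·2 = 34
Whiplash: 4·0 + 4·3 + 9·1 + 9·4 = 57
Roma: 4·2 + 4·2 + 9·3 + 9·1 = 52
Nomadland: 4·4 + 4·0 + 9·2 + 9·3 = 61
Arrival: 4·1 + 4·4 + 9·4 + 9·0 = 56
Nomadland has the highest Borda score (61).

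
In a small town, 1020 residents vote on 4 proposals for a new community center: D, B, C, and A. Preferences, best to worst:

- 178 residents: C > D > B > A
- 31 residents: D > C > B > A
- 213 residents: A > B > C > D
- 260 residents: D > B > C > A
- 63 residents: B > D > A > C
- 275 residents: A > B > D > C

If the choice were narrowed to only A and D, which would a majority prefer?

D

Voters preferring A to D: 488; preferring D to A: 532.
D wins the head-to-head.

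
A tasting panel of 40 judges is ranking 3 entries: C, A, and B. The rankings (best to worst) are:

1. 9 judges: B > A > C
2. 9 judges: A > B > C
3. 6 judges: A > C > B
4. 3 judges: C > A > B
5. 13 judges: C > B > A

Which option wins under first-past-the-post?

First-place votes: C 16, A 15, B 9.
C has the most first-place votes.

C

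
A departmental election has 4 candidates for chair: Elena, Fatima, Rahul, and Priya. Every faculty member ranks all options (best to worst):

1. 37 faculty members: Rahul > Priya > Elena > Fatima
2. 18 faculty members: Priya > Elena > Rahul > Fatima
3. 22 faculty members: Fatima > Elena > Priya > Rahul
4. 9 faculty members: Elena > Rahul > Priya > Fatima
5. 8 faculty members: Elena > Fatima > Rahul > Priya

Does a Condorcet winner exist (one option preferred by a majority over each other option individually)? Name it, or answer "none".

none

Checking pairwise contests:
Priya beats Elena 55–39.
Elena beats Fatima 72–22.
Elena beats Rahul 57–37.
Rahul beats Priya 54–40.
Every option loses at least one head-to-head, so there is no Condorcet winner.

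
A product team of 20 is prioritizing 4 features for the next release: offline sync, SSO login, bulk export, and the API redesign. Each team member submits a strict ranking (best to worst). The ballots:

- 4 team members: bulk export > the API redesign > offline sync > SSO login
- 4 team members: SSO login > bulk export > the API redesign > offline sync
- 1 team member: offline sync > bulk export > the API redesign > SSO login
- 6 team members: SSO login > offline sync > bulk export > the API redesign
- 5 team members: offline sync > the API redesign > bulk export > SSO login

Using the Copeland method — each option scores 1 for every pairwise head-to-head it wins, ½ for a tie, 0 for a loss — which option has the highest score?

offline sync

offline sync: beats bulk export and the API redesign; ties SSO login → score 2.5.
SSO login: ties offline sync, bulk export, and the API redesign → score 1.5.
bulk export: beats the API redesign; ties SSO login; loses to offline sync → score 1.5.
the API redesign: ties SSO login; loses to offline sync and bulk export → score 0.5.
offline sync has the best pairwise record.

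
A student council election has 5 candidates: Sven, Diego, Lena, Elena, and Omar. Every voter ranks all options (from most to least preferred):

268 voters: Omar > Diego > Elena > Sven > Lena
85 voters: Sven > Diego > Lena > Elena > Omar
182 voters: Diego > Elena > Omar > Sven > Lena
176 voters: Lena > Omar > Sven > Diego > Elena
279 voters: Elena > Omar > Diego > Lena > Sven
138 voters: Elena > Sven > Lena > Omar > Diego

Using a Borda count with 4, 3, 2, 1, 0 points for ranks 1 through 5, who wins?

Sven: 268·1 + 85·4 + 182·1 + 176·2 + 279·0 + 138·3 = 1556
Diego: 268·3 + 85·3 + 182·4 + 176·1 + 279·2 + 138·0 = 2521
Lena: 268·0 + 85·2 + 182·0 + 176·4 + 279·1 + 138·2 = 1429
Elena: 268·2 + 85·1 + 182·3 + 176·0 + 279·4 + 138·4 = 2835
Omar: 268·4 + 85·0 + 182·2 + 176·3 + 279·3 + 138·1 = 2939
Omar has the highest Borda score (2939).

Omar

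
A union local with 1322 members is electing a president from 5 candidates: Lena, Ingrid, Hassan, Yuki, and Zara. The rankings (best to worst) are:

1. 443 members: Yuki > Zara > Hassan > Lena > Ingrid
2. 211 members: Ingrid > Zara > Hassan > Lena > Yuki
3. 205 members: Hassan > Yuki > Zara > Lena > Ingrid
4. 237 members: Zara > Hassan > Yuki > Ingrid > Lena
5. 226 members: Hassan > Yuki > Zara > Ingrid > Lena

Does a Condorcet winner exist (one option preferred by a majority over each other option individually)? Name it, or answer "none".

Checking pairwise contests:
Ingrid beats Lena 674–648.
Hassan beats Ingrid 1111–211.
Zara beats Hassan 891–431.
Hassan beats Yuki 879–443.
Yuki beats Zara 874–448.
Every option loses at least one head-to-head, so there is no Condorcet winner.

none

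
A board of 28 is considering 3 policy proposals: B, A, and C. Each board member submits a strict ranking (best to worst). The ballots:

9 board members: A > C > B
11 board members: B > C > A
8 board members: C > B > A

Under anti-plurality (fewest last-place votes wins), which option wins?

C

Last-place votes: B 9, A 19, C 0.
C is ranked last by the fewest voters, so C wins.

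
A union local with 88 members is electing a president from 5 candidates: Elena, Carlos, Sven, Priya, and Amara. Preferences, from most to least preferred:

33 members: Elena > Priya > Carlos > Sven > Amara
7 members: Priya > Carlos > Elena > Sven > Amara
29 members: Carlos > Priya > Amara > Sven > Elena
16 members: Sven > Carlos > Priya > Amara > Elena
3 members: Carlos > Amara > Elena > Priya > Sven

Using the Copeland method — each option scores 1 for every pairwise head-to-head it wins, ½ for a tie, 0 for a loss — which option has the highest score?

Carlos

Elena: loses to Carlos, Sven, Priya, and Amara → score 0.
Carlos: beats Elena, Sven, Priya, and Amara → score 4.
Sven: beats Elena and Amara; loses to Carlos and Priya → score 2.
Priya: beats Elena, Sven, and Amara; loses to Carlos → score 3.
Amara: beats Elena; loses to Carlos, Sven, and Priya → score 1.
Carlos has the best pairwise record.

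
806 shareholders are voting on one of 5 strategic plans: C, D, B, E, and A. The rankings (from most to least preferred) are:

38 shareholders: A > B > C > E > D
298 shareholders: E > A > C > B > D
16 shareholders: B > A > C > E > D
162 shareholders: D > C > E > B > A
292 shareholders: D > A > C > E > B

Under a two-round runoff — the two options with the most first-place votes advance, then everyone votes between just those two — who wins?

Round 1 first-place votes: C 0, D 454, B 16, E 298, A 38.
D and E advance.
Runoff: D is preferred to E by 454 voters; E by 352.
D wins the runoff.

D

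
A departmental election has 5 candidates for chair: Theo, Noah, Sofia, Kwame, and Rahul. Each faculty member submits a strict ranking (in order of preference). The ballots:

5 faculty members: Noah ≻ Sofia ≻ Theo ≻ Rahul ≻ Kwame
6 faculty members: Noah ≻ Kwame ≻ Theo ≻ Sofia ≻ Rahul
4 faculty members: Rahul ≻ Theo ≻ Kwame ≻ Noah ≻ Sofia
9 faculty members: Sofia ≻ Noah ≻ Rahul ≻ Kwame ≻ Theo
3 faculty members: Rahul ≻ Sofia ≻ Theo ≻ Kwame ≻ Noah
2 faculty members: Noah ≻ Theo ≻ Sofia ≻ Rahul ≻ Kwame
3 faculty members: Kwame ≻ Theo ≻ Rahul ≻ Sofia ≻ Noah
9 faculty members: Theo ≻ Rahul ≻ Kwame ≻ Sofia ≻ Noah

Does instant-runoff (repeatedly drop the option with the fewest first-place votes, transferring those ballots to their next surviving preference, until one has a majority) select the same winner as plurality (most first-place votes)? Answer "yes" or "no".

yes

Instant-runoff — R1 Theo 9, Noah 13, Sofia 9, Kwame 3, Rahul 7 (Kwame out); R2 Theo 12, Noah 13, Sofia 9, Rahul 7 (Rahul out); R3 Theo 16, Noah 13, Sofia 12 (Sofia out); R4 Theo 19, Noah 22 (Noah winner). Winner: Noah.
Plurality — first-place votes: Theo 9, Noah 13, Sofia 9, Kwame 3, Rahul 7. Winner: Noah.
The two methods agree.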